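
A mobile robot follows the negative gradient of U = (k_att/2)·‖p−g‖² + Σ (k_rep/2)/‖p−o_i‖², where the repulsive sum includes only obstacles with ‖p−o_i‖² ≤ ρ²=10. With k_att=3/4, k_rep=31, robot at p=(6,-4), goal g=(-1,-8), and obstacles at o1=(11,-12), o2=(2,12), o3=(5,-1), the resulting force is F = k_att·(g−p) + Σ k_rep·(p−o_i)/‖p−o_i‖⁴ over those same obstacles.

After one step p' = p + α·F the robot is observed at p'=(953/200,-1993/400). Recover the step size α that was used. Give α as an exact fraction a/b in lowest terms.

α = 1/4

F_att = 3/4·(g−p) = 3/4·(-7,-4) = (-5.2500,-3.0000)
o1: d²=89 > ρ²=10 → inactive
o2: d²=272 > ρ²=10 → inactive
o3: d²=10 ≤ ρ²=10; F_rep = 31·(1,-3)/10² = (0.3100,-0.9300)
F = F_att + ΣF_rep = (-4.9400,-3.9300)
Δp = p'−p = (-1.2350,-0.9825); α = Δx/Fx = (-247/200) / (-247/50) = 1/4
check: Δy/Fy = (-393/400) / (-393/100) = 1/4 ✓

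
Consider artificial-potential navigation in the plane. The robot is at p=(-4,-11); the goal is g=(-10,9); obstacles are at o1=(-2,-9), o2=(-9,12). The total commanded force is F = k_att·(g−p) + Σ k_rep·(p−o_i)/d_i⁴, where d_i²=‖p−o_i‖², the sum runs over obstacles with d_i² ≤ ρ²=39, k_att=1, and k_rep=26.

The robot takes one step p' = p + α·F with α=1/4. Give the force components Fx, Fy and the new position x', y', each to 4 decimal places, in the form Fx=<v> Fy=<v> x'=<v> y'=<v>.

Fx=-6.8125 Fy=19.1875 x'=-5.7031 y'=-6.2031

F_att = 1·(g−p) = 1·(-6,20) = (-6.0000,20.0000)
o1: d²=8 ≤ ρ²=39; F_rep = 26·(-2,-2)/8² = (-0.8125,-0.8125)
o2: d²=554 > ρ²=39 → inactive
F = F_att + ΣF_rep = (-6.8125,19.1875)
p' = p + 1/4·F = (-5.7031,-6.2031)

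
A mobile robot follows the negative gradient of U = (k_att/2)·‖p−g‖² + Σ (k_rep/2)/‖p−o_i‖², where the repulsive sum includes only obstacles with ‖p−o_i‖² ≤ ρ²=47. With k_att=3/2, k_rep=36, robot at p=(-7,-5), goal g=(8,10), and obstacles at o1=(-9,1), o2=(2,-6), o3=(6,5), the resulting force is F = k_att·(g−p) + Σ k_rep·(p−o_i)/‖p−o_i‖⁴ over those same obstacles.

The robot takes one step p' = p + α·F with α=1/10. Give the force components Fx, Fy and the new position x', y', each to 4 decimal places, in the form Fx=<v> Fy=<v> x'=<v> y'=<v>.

F_att = 3/2·(g−p) = 3/2·(15,15) = (22.5000,22.5000)
o1: d²=40 ≤ ρ²=47; F_rep = 36·(2,-6)/40² = (0.0450,-0.1350)
o2: d²=82 > ρ²=47 → inactive
o3: d²=269 > ρ²=47 → inactive
F = F_att + ΣF_rep = (22.5450,22.3650)
p' = p + 1/10·F = (-4.7455,-2.7635)

Fx=22.5450 Fy=22.3650 x'=-4.7455 y'=-2.7635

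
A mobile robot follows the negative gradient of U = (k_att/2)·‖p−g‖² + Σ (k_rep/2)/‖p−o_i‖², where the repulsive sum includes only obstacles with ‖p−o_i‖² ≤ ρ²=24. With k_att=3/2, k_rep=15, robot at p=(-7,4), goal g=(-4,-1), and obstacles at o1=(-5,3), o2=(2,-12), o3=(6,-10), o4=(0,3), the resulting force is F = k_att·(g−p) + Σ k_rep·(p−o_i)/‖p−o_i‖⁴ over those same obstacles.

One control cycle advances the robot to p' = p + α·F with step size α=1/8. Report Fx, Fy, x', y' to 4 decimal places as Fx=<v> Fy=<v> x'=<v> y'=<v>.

Fx=3.3000 Fy=-6.9000 x'=-6.5875 y'=3.1375

F_att = 3/2·(g−p) = 3/2·(3,-5) = (4.5000,-7.5000)
o1: d²=5 ≤ ρ²=24; F_rep = 15·(-2,1)/5² = (-1.2000,0.6000)
o2: d²=337 > ρ²=24 → inactive
o3: d²=365 > ρ²=24 → inactive
o4: d²=50 > ρ²=24 → inactive
F = F_att + ΣF_rep = (3.3000,-6.9000)
p' = p + 1/8·F = (-6.5875,3.1375)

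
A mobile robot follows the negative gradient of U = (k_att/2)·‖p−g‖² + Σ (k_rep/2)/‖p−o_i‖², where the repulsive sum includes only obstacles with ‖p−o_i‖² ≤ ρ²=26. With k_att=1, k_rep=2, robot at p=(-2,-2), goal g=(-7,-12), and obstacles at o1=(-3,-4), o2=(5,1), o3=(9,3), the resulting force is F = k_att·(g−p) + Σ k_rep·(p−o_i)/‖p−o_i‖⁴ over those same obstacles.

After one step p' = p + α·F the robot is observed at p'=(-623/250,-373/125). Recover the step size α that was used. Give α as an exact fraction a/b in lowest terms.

α = 1/10

F_att = 1·(g−p) = 1·(-5,-10) = (-5.0000,-10.0000)
o1: d²=5 ≤ ρ²=26; F_rep = 2·(1,2)/5² = (0.0800,0.1600)
o2: d²=58 > ρ²=26 → inactive
o3: d²=146 > ρ²=26 → inactive
F = F_att + ΣF_rep = (-4.9200,-9.8400)
Δp = p'−p = (-0.4920,-0.9840); α = Δx/Fx = (-123/250) / (-123/25) = 1/10
check: Δy/Fy = (-123/125) / (-246/25) = 1/10 ✓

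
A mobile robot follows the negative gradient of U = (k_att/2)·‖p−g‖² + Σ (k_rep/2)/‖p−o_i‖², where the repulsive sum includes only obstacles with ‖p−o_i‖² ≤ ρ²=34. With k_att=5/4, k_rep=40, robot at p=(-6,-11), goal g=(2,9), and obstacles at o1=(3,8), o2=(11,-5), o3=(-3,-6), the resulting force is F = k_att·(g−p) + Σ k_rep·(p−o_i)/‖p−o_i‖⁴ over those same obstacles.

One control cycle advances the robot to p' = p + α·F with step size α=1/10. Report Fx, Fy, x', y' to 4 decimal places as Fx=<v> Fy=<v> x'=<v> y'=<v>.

Fx=9.8962 Fy=24.8270 x'=-5.0104 y'=-8.5173

F_att = 5/4·(g−p) = 5/4·(8,20) = (10.0000,25.0000)
o1: d²=442 > ρ²=34 → inactive
o2: d²=325 > ρ²=34 → inactive
o3: d²=34 ≤ ρ²=34; F_rep = 40·(-3,-5)/34² = (-0.1038,-0.1730)
F = F_att + ΣF_rep = (9.8962,24.8270)
p' = p + 1/10·F = (-5.0104,-8.5173)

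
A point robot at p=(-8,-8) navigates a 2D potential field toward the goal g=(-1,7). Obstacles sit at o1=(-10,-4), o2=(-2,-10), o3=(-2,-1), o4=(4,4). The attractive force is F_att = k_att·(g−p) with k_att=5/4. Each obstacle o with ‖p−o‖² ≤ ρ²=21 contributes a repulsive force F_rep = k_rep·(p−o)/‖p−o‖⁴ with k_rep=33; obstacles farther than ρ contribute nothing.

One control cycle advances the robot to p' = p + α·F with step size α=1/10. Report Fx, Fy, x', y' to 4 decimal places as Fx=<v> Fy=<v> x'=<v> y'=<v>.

F_att = 5/4·(g−p) = 5/4·(7,15) = (8.7500,18.7500)
o1: d²=20 ≤ ρ²=21; F_rep = 33·(2,-4)/20² = (0.1650,-0.3300)
o2: d²=40 > ρ²=21 → inactive
o3: d²=85 > ρ²=21 → inactive
o4: d²=288 > ρ²=21 → inactive
F = F_att + ΣF_rep = (8.9150,18.4200)
p' = p + 1/10·F = (-7.1085,-6.1580)

Fx=8.9150 Fy=18.4200 x'=-7.1085 y'=-6.1580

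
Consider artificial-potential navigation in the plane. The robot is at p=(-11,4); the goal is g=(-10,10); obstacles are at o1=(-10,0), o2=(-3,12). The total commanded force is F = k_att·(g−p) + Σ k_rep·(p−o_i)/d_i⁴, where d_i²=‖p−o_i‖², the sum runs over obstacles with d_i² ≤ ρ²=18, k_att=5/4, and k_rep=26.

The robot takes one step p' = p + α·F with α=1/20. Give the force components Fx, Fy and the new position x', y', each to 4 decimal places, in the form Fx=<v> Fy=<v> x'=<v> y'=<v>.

F_att = 5/4·(g−p) = 5/4·(1,6) = (1.2500,7.5000)
o1: d²=17 ≤ ρ²=18; F_rep = 26·(-1,4)/17² = (-0.0900,0.3599)
o2: d²=128 > ρ²=18 → inactive
F = F_att + ΣF_rep = (1.1600,7.8599)
p' = p + 1/20·F = (-10.9420,4.3930)

Fx=1.1600 Fy=7.8599 x'=-10.9420 y'=4.3930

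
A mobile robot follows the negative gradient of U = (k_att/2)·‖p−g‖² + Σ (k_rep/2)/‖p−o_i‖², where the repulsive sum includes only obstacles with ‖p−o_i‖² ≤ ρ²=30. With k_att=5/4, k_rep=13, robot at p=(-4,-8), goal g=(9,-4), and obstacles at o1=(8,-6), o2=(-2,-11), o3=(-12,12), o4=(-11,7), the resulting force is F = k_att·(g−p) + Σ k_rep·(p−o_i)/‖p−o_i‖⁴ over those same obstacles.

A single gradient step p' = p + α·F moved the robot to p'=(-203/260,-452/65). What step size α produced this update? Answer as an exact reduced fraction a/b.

α = 1/5

F_att = 5/4·(g−p) = 5/4·(13,4) = (16.2500,5.0000)
o1: d²=148 > ρ²=30 → inactive
o2: d²=13 ≤ ρ²=30; F_rep = 13·(-2,3)/13² = (-0.1538,0.2308)
o3: d²=464 > ρ²=30 → inactive
o4: d²=274 > ρ²=30 → inactive
F = F_att + ΣF_rep = (16.0962,5.2308)
Δp = p'−p = (3.2192,1.0462); α = Δx/Fx = (837/260) / (837/52) = 1/5
check: Δy/Fy = (68/65) / (68/13) = 1/5 ✓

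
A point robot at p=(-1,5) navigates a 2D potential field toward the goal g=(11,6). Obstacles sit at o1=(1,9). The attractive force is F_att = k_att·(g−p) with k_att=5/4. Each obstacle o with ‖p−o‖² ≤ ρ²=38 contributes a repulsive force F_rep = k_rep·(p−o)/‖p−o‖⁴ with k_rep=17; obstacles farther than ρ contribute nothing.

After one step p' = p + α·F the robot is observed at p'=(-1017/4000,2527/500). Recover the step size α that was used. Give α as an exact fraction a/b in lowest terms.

α = 1/20

F_att = 5/4·(g−p) = 5/4·(12,1) = (15.0000,1.2500)
o1: d²=20 ≤ ρ²=38; F_rep = 17·(-2,-4)/20² = (-0.0850,-0.1700)
F = F_att + ΣF_rep = (14.9150,1.0800)
Δp = p'−p = (0.7458,0.0540); α = Δx/Fx = (2983/4000) / (2983/200) = 1/20
check: Δy/Fy = (27/500) / (27/25) = 1/20 ✓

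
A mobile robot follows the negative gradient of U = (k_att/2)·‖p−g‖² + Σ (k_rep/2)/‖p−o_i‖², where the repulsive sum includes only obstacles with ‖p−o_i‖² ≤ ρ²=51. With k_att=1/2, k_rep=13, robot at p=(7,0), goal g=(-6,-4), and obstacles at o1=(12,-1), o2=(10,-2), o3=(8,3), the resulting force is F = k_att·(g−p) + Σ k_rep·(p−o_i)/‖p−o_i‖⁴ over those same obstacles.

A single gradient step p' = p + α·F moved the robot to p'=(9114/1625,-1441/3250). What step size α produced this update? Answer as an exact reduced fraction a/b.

F_att = 1/2·(g−p) = 1/2·(-13,-4) = (-6.5000,-2.0000)
o1: d²=26 ≤ ρ²=51; F_rep = 13·(-5,1)/26² = (-0.0962,0.0192)
o2: d²=13 ≤ ρ²=51; F_rep = 13·(-3,2)/13² = (-0.2308,0.1538)
o3: d²=10 ≤ ρ²=51; F_rep = 13·(-1,-3)/10² = (-0.1300,-0.3900)
F = F_att + ΣF_rep = (-6.9569,-2.2169)
Δp = p'−p = (-1.3914,-0.4434); α = Δx/Fx = (-2261/1625) / (-2261/325) = 1/5
check: Δy/Fy = (-1441/3250) / (-1441/650) = 1/5 ✓

α = 1/5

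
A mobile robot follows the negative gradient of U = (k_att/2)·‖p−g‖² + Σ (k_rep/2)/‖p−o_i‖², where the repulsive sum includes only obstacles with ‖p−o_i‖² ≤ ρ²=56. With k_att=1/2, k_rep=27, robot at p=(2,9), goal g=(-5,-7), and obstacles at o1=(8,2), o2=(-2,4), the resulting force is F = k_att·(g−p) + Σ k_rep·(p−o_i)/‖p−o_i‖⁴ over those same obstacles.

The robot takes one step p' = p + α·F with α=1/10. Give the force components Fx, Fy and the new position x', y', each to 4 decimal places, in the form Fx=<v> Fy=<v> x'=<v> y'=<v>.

F_att = 1/2·(g−p) = 1/2·(-7,-16) = (-3.5000,-8.0000)
o1: d²=85 > ρ²=56 → inactive
o2: d²=41 ≤ ρ²=56; F_rep = 27·(4,5)/41² = (0.0642,0.0803)
F = F_att + ΣF_rep = (-3.4358,-7.9197)
p' = p + 1/10·F = (1.6564,8.2080)

Fx=-3.4358 Fy=-7.9197 x'=1.6564 y'=8.2080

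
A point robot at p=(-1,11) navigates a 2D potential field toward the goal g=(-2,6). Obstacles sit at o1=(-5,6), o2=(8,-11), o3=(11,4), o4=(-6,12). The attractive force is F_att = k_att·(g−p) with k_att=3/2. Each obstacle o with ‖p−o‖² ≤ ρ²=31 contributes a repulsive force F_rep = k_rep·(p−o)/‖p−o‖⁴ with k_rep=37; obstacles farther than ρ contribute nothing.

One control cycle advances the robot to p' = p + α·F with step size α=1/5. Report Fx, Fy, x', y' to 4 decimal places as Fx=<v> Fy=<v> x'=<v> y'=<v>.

F_att = 3/2·(g−p) = 3/2·(-1,-5) = (-1.5000,-7.5000)
o1: d²=41 > ρ²=31 → inactive
o2: d²=565 > ρ²=31 → inactive
o3: d²=193 > ρ²=31 → inactive
o4: d²=26 ≤ ρ²=31; F_rep = 37·(5,-1)/26² = (0.2737,-0.0547)
F = F_att + ΣF_rep = (-1.2263,-7.5547)
p' = p + 1/5·F = (-1.2453,9.4891)

Fx=-1.2263 Fy=-7.5547 x'=-1.2453 y'=9.4891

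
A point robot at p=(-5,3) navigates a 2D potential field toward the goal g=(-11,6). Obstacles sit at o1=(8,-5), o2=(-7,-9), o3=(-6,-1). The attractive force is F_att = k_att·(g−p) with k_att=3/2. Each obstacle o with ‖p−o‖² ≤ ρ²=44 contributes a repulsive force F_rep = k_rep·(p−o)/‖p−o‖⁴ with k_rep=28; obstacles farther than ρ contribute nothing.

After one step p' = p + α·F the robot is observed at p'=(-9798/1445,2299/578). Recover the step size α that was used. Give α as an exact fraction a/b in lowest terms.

α = 1/5

F_att = 3/2·(g−p) = 3/2·(-6,3) = (-9.0000,4.5000)
o1: d²=233 > ρ²=44 → inactive
o2: d²=148 > ρ²=44 → inactive
o3: d²=17 ≤ ρ²=44; F_rep = 28·(1,4)/17² = (0.0969,0.3875)
F = F_att + ΣF_rep = (-8.9031,4.8875)
Δp = p'−p = (-1.7806,0.9775); α = Δx/Fx = (-2573/1445) / (-2573/289) = 1/5
check: Δy/Fy = (565/578) / (2825/578) = 1/5 ✓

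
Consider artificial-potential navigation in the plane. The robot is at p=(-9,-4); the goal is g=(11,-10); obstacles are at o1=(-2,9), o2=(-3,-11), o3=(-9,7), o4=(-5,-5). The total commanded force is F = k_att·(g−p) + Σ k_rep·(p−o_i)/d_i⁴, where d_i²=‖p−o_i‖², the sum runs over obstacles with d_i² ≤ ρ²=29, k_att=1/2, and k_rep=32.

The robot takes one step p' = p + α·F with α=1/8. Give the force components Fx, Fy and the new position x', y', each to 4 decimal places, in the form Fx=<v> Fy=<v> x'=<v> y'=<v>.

Fx=9.5571 Fy=-2.8893 x'=-7.8054 y'=-4.3612

F_att = 1/2·(g−p) = 1/2·(20,-6) = (10.0000,-3.0000)
o1: d²=218 > ρ²=29 → inactive
o2: d²=85 > ρ²=29 → inactive
o3: d²=121 > ρ²=29 → inactive
o4: d²=17 ≤ ρ²=29; F_rep = 32·(-4,1)/17² = (-0.4429,0.1107)
F = F_att + ΣF_rep = (9.5571,-2.8893)
p' = p + 1/8·F = (-7.8054,-4.3612)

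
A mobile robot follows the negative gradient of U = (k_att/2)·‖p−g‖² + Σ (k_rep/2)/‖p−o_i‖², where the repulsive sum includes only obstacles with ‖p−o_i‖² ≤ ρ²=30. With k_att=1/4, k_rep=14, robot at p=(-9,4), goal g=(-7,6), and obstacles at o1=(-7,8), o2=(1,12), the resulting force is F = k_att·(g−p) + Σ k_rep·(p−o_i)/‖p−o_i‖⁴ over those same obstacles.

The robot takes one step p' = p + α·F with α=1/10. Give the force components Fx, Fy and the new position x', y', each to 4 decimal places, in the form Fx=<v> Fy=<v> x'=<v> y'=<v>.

F_att = 1/4·(g−p) = 1/4·(2,2) = (0.5000,0.5000)
o1: d²=20 ≤ ρ²=30; F_rep = 14·(-2,-4)/20² = (-0.0700,-0.1400)
o2: d²=164 > ρ²=30 → inactive
F = F_att + ΣF_rep = (0.4300,0.3600)
p' = p + 1/10·F = (-8.9570,4.0360)

Fx=0.4300 Fy=0.3600 x'=-8.9570 y'=4.0360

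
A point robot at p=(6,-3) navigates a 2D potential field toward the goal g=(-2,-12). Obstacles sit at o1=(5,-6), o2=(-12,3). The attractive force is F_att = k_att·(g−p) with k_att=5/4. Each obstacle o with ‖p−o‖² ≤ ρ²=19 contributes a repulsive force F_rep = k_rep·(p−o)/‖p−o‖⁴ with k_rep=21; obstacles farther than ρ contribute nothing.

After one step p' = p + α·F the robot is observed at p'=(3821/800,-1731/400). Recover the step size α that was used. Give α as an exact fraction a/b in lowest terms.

F_att = 5/4·(g−p) = 5/4·(-8,-9) = (-10.0000,-11.2500)
o1: d²=10 ≤ ρ²=19; F_rep = 21·(1,3)/10² = (0.2100,0.6300)
o2: d²=360 > ρ²=19 → inactive
F = F_att + ΣF_rep = (-9.7900,-10.6200)
Δp = p'−p = (-1.2237,-1.3275); α = Δx/Fx = (-979/800) / (-979/100) = 1/8
check: Δy/Fy = (-531/400) / (-531/50) = 1/8 ✓

α = 1/8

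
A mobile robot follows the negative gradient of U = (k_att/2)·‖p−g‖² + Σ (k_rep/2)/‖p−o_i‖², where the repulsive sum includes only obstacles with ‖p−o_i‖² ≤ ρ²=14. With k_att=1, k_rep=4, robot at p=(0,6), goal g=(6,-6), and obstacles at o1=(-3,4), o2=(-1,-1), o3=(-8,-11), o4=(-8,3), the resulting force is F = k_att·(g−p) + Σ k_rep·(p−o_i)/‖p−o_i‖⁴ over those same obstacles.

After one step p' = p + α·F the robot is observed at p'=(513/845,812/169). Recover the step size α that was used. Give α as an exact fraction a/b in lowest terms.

F_att = 1·(g−p) = 1·(6,-12) = (6.0000,-12.0000)
o1: d²=13 ≤ ρ²=14; F_rep = 4·(3,2)/13² = (0.0710,0.0473)
o2: d²=50 > ρ²=14 → inactive
o3: d²=353 > ρ²=14 → inactive
o4: d²=73 > ρ²=14 → inactive
F = F_att + ΣF_rep = (6.0710,-11.9527)
Δp = p'−p = (0.6071,-1.1953); α = Δx/Fx = (513/845) / (1026/169) = 1/10
check: Δy/Fy = (-202/169) / (-2020/169) = 1/10 ✓

α = 1/10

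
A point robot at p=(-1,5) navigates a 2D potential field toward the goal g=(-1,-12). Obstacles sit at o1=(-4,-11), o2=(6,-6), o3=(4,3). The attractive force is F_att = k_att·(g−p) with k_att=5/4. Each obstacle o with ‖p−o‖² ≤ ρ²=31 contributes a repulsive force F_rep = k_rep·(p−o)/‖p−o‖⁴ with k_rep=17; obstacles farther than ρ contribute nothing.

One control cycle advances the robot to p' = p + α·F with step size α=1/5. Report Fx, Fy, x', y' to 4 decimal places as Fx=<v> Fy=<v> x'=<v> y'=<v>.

F_att = 5/4·(g−p) = 5/4·(0,-17) = (0.0000,-21.2500)
o1: d²=265 > ρ²=31 → inactive
o2: d²=170 > ρ²=31 → inactive
o3: d²=29 ≤ ρ²=31; F_rep = 17·(-5,2)/29² = (-0.1011,0.0404)
F = F_att + ΣF_rep = (-0.1011,-21.2096)
p' = p + 1/5·F = (-1.0202,0.7581)

Fx=-0.1011 Fy=-21.2096 x'=-1.0202 y'=0.7581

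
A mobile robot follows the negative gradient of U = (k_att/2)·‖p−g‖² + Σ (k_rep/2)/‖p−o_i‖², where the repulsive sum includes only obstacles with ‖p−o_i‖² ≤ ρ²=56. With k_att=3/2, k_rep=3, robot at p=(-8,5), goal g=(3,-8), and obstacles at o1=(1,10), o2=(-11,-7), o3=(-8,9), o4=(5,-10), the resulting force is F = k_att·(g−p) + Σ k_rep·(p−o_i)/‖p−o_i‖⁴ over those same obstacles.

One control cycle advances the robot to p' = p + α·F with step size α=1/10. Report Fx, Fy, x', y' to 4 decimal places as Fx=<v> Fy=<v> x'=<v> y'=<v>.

Fx=16.5000 Fy=-19.5469 x'=-6.3500 y'=3.0453

F_att = 3/2·(g−p) = 3/2·(11,-13) = (16.5000,-19.5000)
o1: d²=106 > ρ²=56 → inactive
o2: d²=153 > ρ²=56 → inactive
o3: d²=16 ≤ ρ²=56; F_rep = 3·(0,-4)/16² = (0.0000,-0.0469)
o4: d²=394 > ρ²=56 → inactive
F = F_att + ΣF_rep = (16.5000,-19.5469)
p' = p + 1/10·F = (-6.3500,3.0453)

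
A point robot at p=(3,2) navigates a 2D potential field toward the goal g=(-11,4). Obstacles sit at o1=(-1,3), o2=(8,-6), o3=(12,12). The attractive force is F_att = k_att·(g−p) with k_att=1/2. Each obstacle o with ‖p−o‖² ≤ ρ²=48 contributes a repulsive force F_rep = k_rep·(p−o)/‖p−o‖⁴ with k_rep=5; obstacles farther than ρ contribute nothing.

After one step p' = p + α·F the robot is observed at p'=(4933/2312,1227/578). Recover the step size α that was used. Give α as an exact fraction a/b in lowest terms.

F_att = 1/2·(g−p) = 1/2·(-14,2) = (-7.0000,1.0000)
o1: d²=17 ≤ ρ²=48; F_rep = 5·(4,-1)/17² = (0.0692,-0.0173)
o2: d²=89 > ρ²=48 → inactive
o3: d²=181 > ρ²=48 → inactive
F = F_att + ΣF_rep = (-6.9308,0.9827)
Δp = p'−p = (-0.8663,0.1228); α = Δx/Fx = (-2003/2312) / (-2003/289) = 1/8
check: Δy/Fy = (71/578) / (284/289) = 1/8 ✓

α = 1/8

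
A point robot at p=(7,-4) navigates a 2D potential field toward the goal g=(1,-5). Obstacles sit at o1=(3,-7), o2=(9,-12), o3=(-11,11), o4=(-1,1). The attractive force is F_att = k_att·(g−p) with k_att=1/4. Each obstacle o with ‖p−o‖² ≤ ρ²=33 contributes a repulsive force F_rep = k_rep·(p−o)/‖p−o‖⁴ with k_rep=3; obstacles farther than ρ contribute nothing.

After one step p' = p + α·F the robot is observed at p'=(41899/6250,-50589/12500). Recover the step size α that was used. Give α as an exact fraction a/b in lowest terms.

F_att = 1/4·(g−p) = 1/4·(-6,-1) = (-1.5000,-0.2500)
o1: d²=25 ≤ ρ²=33; F_rep = 3·(4,3)/25² = (0.0192,0.0144)
o2: d²=68 > ρ²=33 → inactive
o3: d²=549 > ρ²=33 → inactive
o4: d²=89 > ρ²=33 → inactive
F = F_att + ΣF_rep = (-1.4808,-0.2356)
Δp = p'−p = (-0.2962,-0.0471); α = Δx/Fx = (-1851/6250) / (-1851/1250) = 1/5
check: Δy/Fy = (-589/12500) / (-589/2500) = 1/5 ✓

α = 1/5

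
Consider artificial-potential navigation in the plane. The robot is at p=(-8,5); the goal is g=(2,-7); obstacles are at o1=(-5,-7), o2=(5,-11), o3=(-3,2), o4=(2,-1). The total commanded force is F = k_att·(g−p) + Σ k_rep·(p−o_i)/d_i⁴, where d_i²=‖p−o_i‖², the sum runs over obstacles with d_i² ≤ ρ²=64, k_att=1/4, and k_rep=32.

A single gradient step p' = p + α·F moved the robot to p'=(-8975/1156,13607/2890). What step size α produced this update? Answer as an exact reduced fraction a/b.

α = 1/10

F_att = 1/4·(g−p) = 1/4·(10,-12) = (2.5000,-3.0000)
o1: d²=153 > ρ²=64 → inactive
o2: d²=425 > ρ²=64 → inactive
o3: d²=34 ≤ ρ²=64; F_rep = 32·(-5,3)/34² = (-0.1384,0.0830)
o4: d²=136 > ρ²=64 → inactive
F = F_att + ΣF_rep = (2.3616,-2.9170)
Δp = p'−p = (0.2362,-0.2917); α = Δx/Fx = (273/1156) / (1365/578) = 1/10
check: Δy/Fy = (-843/2890) / (-843/289) = 1/10 ✓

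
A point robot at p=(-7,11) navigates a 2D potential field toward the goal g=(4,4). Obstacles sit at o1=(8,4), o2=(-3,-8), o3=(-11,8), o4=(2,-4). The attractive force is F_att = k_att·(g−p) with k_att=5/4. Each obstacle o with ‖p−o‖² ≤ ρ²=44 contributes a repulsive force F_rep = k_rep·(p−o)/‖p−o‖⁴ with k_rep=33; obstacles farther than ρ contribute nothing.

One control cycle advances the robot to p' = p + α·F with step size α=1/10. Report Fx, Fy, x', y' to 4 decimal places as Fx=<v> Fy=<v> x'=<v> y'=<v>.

F_att = 5/4·(g−p) = 5/4·(11,-7) = (13.7500,-8.7500)
o1: d²=274 > ρ²=44 → inactive
o2: d²=377 > ρ²=44 → inactive
o3: d²=25 ≤ ρ²=44; F_rep = 33·(4,3)/25² = (0.2112,0.1584)
o4: d²=306 > ρ²=44 → inactive
F = F_att + ΣF_rep = (13.9612,-8.5916)
p' = p + 1/10·F = (-5.6039,10.1408)

Fx=13.9612 Fy=-8.5916 x'=-5.6039 y'=10.1408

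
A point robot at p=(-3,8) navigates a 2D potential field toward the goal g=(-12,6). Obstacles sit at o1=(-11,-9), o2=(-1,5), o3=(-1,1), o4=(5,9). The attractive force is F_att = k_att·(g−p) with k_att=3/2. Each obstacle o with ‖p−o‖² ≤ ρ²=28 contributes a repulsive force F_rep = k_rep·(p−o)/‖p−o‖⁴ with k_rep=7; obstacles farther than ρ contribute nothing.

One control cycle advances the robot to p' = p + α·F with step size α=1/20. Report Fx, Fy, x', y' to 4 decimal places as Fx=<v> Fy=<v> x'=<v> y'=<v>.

F_att = 3/2·(g−p) = 3/2·(-9,-2) = (-13.5000,-3.0000)
o1: d²=353 > ρ²=28 → inactive
o2: d²=13 ≤ ρ²=28; F_rep = 7·(-2,3)/13² = (-0.0828,0.1243)
o3: d²=53 > ρ²=28 → inactive
o4: d²=65 > ρ²=28 → inactive
F = F_att + ΣF_rep = (-13.5828,-2.8757)
p' = p + 1/20·F = (-3.6791,7.8562)

Fx=-13.5828 Fy=-2.8757 x'=-3.6791 y'=7.8562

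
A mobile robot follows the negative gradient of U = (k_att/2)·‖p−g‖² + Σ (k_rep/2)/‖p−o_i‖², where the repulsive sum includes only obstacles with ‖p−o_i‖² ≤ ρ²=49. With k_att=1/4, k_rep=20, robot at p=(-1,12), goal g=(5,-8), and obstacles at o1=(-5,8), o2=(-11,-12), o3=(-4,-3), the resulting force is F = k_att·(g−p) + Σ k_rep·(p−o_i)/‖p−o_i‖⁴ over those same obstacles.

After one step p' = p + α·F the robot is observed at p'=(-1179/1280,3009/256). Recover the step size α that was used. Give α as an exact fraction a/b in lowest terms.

α = 1/20

F_att = 1/4·(g−p) = 1/4·(6,-20) = (1.5000,-5.0000)
o1: d²=32 ≤ ρ²=49; F_rep = 20·(4,4)/32² = (0.0781,0.0781)
o2: d²=676 > ρ²=49 → inactive
o3: d²=234 > ρ²=49 → inactive
F = F_att + ΣF_rep = (1.5781,-4.9219)
Δp = p'−p = (0.0789,-0.2461); α = Δx/Fx = (101/1280) / (101/64) = 1/20
check: Δy/Fy = (-63/256) / (-315/64) = 1/20 ✓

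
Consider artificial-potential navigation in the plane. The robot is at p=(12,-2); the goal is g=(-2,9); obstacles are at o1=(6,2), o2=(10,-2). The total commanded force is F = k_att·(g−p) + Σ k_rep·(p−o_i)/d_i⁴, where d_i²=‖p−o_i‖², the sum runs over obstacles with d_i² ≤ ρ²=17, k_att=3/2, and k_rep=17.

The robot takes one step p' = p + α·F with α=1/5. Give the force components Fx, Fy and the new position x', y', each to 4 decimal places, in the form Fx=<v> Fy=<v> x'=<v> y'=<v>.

F_att = 3/2·(g−p) = 3/2·(-14,11) = (-21.0000,16.5000)
o1: d²=52 > ρ²=17 → inactive
o2: d²=4 ≤ ρ²=17; F_rep = 17·(2,0)/4² = (2.1250,0.0000)
F = F_att + ΣF_rep = (-18.8750,16.5000)
p' = p + 1/5·F = (8.2250,1.3000)

Fx=-18.8750 Fy=16.5000 x'=8.2250 y'=1.3000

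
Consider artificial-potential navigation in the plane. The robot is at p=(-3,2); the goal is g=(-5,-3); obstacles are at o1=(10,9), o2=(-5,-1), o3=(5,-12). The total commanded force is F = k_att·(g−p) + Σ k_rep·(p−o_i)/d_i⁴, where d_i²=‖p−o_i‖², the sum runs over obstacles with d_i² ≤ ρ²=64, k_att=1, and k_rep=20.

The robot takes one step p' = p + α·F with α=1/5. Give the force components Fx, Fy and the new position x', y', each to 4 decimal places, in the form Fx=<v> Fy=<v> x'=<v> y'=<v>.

Fx=-1.7633 Fy=-4.6450 x'=-3.3527 y'=1.0710

F_att = 1·(g−p) = 1·(-2,-5) = (-2.0000,-5.0000)
o1: d²=218 > ρ²=64 → inactive
o2: d²=13 ≤ ρ²=64; F_rep = 20·(2,3)/13² = (0.2367,0.3550)
o3: d²=260 > ρ²=64 → inactive
F = F_att + ΣF_rep = (-1.7633,-4.6450)
p' = p + 1/5·F = (-3.3527,1.0710)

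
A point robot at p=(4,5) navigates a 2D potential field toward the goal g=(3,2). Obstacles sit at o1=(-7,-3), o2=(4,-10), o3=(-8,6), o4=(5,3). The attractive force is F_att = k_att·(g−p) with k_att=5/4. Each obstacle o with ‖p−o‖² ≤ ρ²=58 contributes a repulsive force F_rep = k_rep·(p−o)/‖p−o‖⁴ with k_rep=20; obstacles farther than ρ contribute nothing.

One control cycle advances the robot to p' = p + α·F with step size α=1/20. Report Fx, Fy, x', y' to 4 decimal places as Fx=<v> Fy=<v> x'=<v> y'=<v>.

Fx=-2.0500 Fy=-2.1500 x'=3.8975 y'=4.8925

F_att = 5/4·(g−p) = 5/4·(-1,-3) = (-1.2500,-3.7500)
o1: d²=185 > ρ²=58 → inactive
o2: d²=225 > ρ²=58 → inactive
o3: d²=145 > ρ²=58 → inactive
o4: d²=5 ≤ ρ²=58; F_rep = 20·(-1,2)/5² = (-0.8000,1.6000)
F = F_att + ΣF_rep = (-2.0500,-2.1500)
p' = p + 1/20·F = (3.8975,4.8925)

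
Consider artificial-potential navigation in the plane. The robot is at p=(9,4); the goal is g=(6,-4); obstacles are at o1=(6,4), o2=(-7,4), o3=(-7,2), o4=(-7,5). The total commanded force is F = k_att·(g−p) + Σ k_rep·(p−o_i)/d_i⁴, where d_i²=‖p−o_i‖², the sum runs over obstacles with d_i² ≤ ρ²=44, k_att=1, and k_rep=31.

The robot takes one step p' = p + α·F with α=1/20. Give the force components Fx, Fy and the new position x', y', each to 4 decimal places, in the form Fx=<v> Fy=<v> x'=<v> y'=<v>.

F_att = 1·(g−p) = 1·(-3,-8) = (-3.0000,-8.0000)
o1: d²=9 ≤ ρ²=44; F_rep = 31·(3,0)/9² = (1.1481,0.0000)
o2: d²=256 > ρ²=44 → inactive
o3: d²=260 > ρ²=44 → inactive
o4: d²=257 > ρ²=44 → inactive
F = F_att + ΣF_rep = (-1.8519,-8.0000)
p' = p + 1/20·F = (8.9074,3.6000)

Fx=-1.8519 Fy=-8.0000 x'=8.9074 y'=3.6000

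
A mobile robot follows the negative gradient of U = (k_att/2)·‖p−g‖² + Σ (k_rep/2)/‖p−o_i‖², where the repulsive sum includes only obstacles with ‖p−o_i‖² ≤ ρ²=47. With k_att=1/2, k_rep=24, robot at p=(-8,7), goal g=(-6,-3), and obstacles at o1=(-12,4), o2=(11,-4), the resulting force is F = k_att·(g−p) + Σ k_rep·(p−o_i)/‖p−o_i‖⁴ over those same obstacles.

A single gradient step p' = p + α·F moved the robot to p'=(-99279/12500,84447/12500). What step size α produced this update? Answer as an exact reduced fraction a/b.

F_att = 1/2·(g−p) = 1/2·(2,-10) = (1.0000,-5.0000)
o1: d²=25 ≤ ρ²=47; F_rep = 24·(4,3)/25² = (0.1536,0.1152)
o2: d²=482 > ρ²=47 → inactive
F = F_att + ΣF_rep = (1.1536,-4.8848)
Δp = p'−p = (0.0577,-0.2442); α = Δx/Fx = (721/12500) / (721/625) = 1/20
check: Δy/Fy = (-3053/12500) / (-3053/625) = 1/20 ✓

α = 1/20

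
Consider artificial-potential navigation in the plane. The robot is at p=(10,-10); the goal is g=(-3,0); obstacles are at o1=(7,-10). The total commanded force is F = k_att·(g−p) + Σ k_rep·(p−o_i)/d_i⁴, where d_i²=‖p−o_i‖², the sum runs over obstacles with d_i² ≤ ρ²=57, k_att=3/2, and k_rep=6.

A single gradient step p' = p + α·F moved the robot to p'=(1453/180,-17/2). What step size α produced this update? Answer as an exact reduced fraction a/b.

α = 1/10

F_att = 3/2·(g−p) = 3/2·(-13,10) = (-19.5000,15.0000)
o1: d²=9 ≤ ρ²=57; F_rep = 6·(3,0)/9² = (0.2222,0.0000)
F = F_att + ΣF_rep = (-19.2778,15.0000)
Δp = p'−p = (-1.9278,1.5000); α = Δx/Fx = (-347/180) / (-347/18) = 1/10
check: Δy/Fy = (3/2) / (15) = 1/10 ✓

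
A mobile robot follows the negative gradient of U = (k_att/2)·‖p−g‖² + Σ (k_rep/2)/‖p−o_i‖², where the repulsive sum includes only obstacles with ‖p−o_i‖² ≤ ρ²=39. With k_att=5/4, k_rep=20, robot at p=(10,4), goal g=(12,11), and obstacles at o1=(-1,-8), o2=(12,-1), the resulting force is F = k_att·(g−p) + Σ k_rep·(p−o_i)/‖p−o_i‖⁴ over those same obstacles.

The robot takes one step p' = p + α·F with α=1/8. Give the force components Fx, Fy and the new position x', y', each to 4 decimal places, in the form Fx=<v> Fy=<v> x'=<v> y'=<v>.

F_att = 5/4·(g−p) = 5/4·(2,7) = (2.5000,8.7500)
o1: d²=265 > ρ²=39 → inactive
o2: d²=29 ≤ ρ²=39; F_rep = 20·(-2,5)/29² = (-0.0476,0.1189)
F = F_att + ΣF_rep = (2.4524,8.8689)
p' = p + 1/8·F = (10.3066,5.1086)

Fx=2.4524 Fy=8.8689 x'=10.3066 y'=5.1086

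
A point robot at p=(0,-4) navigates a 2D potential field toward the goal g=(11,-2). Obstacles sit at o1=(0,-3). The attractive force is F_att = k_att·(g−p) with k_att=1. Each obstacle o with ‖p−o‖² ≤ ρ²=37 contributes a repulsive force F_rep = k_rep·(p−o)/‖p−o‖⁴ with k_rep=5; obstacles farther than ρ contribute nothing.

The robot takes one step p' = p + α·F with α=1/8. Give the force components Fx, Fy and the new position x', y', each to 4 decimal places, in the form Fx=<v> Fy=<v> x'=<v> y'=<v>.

Fx=11.0000 Fy=-3.0000 x'=1.3750 y'=-4.3750

F_att = 1·(g−p) = 1·(11,2) = (11.0000,2.0000)
o1: d²=1 ≤ ρ²=37; F_rep = 5·(0,-1)/1² = (0.0000,-5.0000)
F = F_att + ΣF_rep = (11.0000,-3.0000)
p' = p + 1/8·F = (1.3750,-4.3750)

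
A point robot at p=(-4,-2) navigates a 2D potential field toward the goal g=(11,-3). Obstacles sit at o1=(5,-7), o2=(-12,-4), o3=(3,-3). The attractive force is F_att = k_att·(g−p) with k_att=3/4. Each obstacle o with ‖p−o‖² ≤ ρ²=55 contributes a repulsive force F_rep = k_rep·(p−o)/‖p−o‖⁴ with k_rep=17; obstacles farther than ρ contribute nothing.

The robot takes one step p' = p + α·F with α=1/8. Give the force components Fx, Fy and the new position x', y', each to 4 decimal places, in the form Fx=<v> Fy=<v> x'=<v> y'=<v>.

F_att = 3/4·(g−p) = 3/4·(15,-1) = (11.2500,-0.7500)
o1: d²=106 > ρ²=55 → inactive
o2: d²=68 > ρ²=55 → inactive
o3: d²=50 ≤ ρ²=55; F_rep = 17·(-7,1)/50² = (-0.0476,0.0068)
F = F_att + ΣF_rep = (11.2024,-0.7432)
p' = p + 1/8·F = (-2.5997,-2.0929)

Fx=11.2024 Fy=-0.7432 x'=-2.5997 y'=-2.0929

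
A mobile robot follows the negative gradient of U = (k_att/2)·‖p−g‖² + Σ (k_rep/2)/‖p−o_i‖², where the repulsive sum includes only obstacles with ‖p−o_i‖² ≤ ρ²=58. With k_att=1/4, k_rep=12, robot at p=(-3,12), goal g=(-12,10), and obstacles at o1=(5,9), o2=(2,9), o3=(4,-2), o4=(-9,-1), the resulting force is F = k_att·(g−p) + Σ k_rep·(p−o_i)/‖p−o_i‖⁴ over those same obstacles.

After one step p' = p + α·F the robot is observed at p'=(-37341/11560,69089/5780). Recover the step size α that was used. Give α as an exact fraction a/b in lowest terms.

F_att = 1/4·(g−p) = 1/4·(-9,-2) = (-2.2500,-0.5000)
o1: d²=73 > ρ²=58 → inactive
o2: d²=34 ≤ ρ²=58; F_rep = 12·(-5,3)/34² = (-0.0519,0.0311)
o3: d²=245 > ρ²=58 → inactive
o4: d²=205 > ρ²=58 → inactive
F = F_att + ΣF_rep = (-2.3019,-0.4689)
Δp = p'−p = (-0.2302,-0.0469); α = Δx/Fx = (-2661/11560) / (-2661/1156) = 1/10
check: Δy/Fy = (-271/5780) / (-271/578) = 1/10 ✓

α = 1/10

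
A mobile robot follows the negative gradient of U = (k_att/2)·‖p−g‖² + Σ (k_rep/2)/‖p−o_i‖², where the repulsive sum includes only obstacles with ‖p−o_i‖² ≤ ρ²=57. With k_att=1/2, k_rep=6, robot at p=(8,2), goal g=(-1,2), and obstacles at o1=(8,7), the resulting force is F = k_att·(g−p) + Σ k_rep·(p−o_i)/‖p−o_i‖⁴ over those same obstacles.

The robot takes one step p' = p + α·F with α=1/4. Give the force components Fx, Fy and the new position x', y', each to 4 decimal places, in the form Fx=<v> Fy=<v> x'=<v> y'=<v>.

F_att = 1/2·(g−p) = 1/2·(-9,0) = (-4.5000,0.0000)
o1: d²=25 ≤ ρ²=57; F_rep = 6·(0,-5)/25² = (0.0000,-0.0480)
F = F_att + ΣF_rep = (-4.5000,-0.0480)
p' = p + 1/4·F = (6.8750,1.9880)

Fx=-4.5000 Fy=-0.0480 x'=6.8750 y'=1.9880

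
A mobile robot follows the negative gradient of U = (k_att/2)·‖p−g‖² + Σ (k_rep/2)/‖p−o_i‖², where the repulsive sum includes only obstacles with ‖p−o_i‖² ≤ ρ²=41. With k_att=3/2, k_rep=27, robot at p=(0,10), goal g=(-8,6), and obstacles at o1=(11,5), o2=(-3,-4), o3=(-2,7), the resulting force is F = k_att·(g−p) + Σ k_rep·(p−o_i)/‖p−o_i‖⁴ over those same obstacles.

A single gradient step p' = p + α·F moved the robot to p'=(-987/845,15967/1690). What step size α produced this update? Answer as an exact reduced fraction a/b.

F_att = 3/2·(g−p) = 3/2·(-8,-4) = (-12.0000,-6.0000)
o1: d²=146 > ρ²=41 → inactive
o2: d²=205 > ρ²=41 → inactive
o3: d²=13 ≤ ρ²=41; F_rep = 27·(2,3)/13² = (0.3195,0.4793)
F = F_att + ΣF_rep = (-11.6805,-5.5207)
Δp = p'−p = (-1.1680,-0.5521); α = Δx/Fx = (-987/845) / (-1974/169) = 1/10
check: Δy/Fy = (-933/1690) / (-933/169) = 1/10 ✓

α = 1/10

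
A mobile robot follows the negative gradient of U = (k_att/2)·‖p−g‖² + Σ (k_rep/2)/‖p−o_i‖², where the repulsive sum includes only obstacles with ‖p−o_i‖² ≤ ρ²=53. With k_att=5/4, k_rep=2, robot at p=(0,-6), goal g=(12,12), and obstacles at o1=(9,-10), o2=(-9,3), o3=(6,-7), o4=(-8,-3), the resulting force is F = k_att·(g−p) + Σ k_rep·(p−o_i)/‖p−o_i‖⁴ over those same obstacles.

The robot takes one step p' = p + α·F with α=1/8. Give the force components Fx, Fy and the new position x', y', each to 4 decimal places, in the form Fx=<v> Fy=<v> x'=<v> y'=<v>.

Fx=14.9912 Fy=22.5015 x'=1.8739 y'=-3.1873

F_att = 5/4·(g−p) = 5/4·(12,18) = (15.0000,22.5000)
o1: d²=97 > ρ²=53 → inactive
o2: d²=162 > ρ²=53 → inactive
o3: d²=37 ≤ ρ²=53; F_rep = 2·(-6,1)/37² = (-0.0088,0.0015)
o4: d²=73 > ρ²=53 → inactive
F = F_att + ΣF_rep = (14.9912,22.5015)
p' = p + 1/8·F = (1.8739,-3.1873)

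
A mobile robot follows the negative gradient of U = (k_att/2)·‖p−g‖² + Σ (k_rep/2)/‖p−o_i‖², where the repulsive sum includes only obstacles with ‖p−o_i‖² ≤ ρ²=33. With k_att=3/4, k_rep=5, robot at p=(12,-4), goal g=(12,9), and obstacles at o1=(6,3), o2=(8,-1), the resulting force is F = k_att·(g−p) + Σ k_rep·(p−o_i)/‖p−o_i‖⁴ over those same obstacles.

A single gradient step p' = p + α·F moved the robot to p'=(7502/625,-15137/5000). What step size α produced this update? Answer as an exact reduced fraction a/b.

α = 1/10

F_att = 3/4·(g−p) = 3/4·(0,13) = (0.0000,9.7500)
o1: d²=85 > ρ²=33 → inactive
o2: d²=25 ≤ ρ²=33; F_rep = 5·(4,-3)/25² = (0.0320,-0.0240)
F = F_att + ΣF_rep = (0.0320,9.7260)
Δp = p'−p = (0.0032,0.9726); α = Δx/Fx = (2/625) / (4/125) = 1/10
check: Δy/Fy = (4863/5000) / (4863/500) = 1/10 ✓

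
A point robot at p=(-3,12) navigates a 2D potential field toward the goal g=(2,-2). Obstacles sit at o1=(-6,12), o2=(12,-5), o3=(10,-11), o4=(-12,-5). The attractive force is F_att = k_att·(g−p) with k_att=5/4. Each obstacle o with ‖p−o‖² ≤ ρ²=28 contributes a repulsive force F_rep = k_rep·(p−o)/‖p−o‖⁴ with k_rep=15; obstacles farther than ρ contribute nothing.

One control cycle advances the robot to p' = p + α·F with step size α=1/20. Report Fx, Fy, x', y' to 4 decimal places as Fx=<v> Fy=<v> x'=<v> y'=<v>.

F_att = 5/4·(g−p) = 5/4·(5,-14) = (6.2500,-17.5000)
o1: d²=9 ≤ ρ²=28; F_rep = 15·(3,0)/9² = (0.5556,0.0000)
o2: d²=514 > ρ²=28 → inactive
o3: d²=698 > ρ²=28 → inactive
o4: d²=370 > ρ²=28 → inactive
F = F_att + ΣF_rep = (6.8056,-17.5000)
p' = p + 1/20·F = (-2.6597,11.1250)

Fx=6.8056 Fy=-17.5000 x'=-2.6597 y'=11.1250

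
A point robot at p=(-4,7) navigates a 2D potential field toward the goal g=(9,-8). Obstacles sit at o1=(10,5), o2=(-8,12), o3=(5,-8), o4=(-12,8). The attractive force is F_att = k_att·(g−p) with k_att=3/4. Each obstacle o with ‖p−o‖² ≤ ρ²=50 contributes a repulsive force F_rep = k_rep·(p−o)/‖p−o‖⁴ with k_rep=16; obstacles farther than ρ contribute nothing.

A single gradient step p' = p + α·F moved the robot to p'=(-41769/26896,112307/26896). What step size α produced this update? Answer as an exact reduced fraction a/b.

α = 1/4

F_att = 3/4·(g−p) = 3/4·(13,-15) = (9.7500,-11.2500)
o1: d²=200 > ρ²=50 → inactive
o2: d²=41 ≤ ρ²=50; F_rep = 16·(4,-5)/41² = (0.0381,-0.0476)
o3: d²=306 > ρ²=50 → inactive
o4: d²=65 > ρ²=50 → inactive
F = F_att + ΣF_rep = (9.7881,-11.2976)
Δp = p'−p = (2.4470,-2.8244); α = Δx/Fx = (65815/26896) / (65815/6724) = 1/4
check: Δy/Fy = (-75965/26896) / (-75965/6724) = 1/4 ✓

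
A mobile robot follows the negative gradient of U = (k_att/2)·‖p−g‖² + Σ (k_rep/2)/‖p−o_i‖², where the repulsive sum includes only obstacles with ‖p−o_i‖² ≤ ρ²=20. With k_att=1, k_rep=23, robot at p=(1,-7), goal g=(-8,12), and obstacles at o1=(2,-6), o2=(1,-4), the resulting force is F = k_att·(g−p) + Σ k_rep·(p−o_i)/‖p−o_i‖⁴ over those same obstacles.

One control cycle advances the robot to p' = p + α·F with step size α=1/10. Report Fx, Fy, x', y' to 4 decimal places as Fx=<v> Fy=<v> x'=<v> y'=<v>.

Fx=-14.7500 Fy=12.3981 x'=-0.4750 y'=-5.7602

F_att = 1·(g−p) = 1·(-9,19) = (-9.0000,19.0000)
o1: d²=2 ≤ ρ²=20; F_rep = 23·(-1,-1)/2² = (-5.7500,-5.7500)
o2: d²=9 ≤ ρ²=20; F_rep = 23·(0,-3)/9² = (0.0000,-0.8519)
F = F_att + ΣF_rep = (-14.7500,12.3981)
p' = p + 1/10·F = (-0.4750,-5.7602)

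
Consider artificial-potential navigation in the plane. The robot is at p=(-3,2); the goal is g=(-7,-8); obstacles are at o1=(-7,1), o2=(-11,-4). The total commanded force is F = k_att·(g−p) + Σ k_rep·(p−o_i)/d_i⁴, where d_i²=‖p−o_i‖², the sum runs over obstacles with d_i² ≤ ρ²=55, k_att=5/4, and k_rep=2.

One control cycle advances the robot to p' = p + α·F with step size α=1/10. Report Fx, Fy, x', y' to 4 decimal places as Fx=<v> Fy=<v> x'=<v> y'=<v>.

Fx=-4.9723 Fy=-12.4931 x'=-3.4972 y'=0.7507

F_att = 5/4·(g−p) = 5/4·(-4,-10) = (-5.0000,-12.5000)
o1: d²=17 ≤ ρ²=55; F_rep = 2·(4,1)/17² = (0.0277,0.0069)
o2: d²=100 > ρ²=55 → inactive
F = F_att + ΣF_rep = (-4.9723,-12.4931)
p' = p + 1/10·F = (-3.4972,0.7507)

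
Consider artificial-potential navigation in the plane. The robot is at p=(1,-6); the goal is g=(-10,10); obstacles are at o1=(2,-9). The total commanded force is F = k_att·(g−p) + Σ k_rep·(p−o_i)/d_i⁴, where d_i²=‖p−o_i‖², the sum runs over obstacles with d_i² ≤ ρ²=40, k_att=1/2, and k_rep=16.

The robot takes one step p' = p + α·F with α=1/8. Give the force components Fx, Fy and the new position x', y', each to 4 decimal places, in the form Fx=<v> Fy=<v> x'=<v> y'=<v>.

Fx=-5.6600 Fy=8.4800 x'=0.2925 y'=-4.9400

F_att = 1/2·(g−p) = 1/2·(-11,16) = (-5.5000,8.0000)
o1: d²=10 ≤ ρ²=40; F_rep = 16·(-1,3)/10² = (-0.1600,0.4800)
F = F_att + ΣF_rep = (-5.6600,8.4800)
p' = p + 1/8·F = (0.2925,-4.9400)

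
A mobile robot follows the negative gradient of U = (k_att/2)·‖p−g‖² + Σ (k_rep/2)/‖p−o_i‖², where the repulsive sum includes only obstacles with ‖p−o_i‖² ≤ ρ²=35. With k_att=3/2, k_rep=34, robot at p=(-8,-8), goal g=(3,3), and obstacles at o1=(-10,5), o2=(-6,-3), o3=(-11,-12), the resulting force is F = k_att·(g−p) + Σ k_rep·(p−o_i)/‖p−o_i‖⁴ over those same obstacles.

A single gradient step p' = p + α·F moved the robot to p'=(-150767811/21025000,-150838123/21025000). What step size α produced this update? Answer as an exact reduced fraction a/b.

α = 1/20

F_att = 3/2·(g−p) = 3/2·(11,11) = (16.5000,16.5000)
o1: d²=173 > ρ²=35 → inactive
o2: d²=29 ≤ ρ²=35; F_rep = 34·(-2,-5)/29² = (-0.0809,-0.2021)
o3: d²=25 ≤ ρ²=35; F_rep = 34·(3,4)/25² = (0.1632,0.2176)
F = F_att + ΣF_rep = (16.5823,16.5155)
Δp = p'−p = (0.8291,0.8258); α = Δx/Fx = (17432189/21025000) / (17432189/1051250) = 1/20
check: Δy/Fy = (17361877/21025000) / (17361877/1051250) = 1/20 ✓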